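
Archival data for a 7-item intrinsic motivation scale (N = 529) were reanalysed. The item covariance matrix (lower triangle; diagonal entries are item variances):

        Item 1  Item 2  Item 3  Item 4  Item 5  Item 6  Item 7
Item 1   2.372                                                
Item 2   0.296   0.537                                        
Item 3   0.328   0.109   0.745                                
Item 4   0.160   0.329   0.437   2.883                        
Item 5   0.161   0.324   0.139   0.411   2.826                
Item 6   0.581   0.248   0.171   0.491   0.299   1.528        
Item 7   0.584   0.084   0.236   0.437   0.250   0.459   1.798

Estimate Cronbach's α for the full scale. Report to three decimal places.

α = 0.592

Σσ²ᵢ = 2.372 + 0.537 + 0.745 + 2.883 + 2.826 + 1.528 + 1.798 = 12.689
Sum of the distinct covariances = 6.534
σ²_T = 12.689 + 2 × 6.534 = 25.757
α = (k/(k−1))·(1 − Σσ²ᵢ/σ²_T) = (7/6)·(1 − 12.689/25.757) = 0.592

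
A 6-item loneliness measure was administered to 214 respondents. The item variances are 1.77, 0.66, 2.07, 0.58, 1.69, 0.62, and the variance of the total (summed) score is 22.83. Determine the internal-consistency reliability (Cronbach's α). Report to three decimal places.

α = 0.812

Σσ²ᵢ = 1.77 + 0.66 + 2.07 + 0.58 + 1.69 + 0.62 = 7.39
α = (k/(k−1))·(1 − Σσ²ᵢ/σ²_T) = (6/5)·(1 − 7.39/22.83) = 0.812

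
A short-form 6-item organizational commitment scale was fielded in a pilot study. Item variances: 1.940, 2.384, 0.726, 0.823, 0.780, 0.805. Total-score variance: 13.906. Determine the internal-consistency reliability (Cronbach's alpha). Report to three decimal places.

Cronbach's alpha = 0.556

sum of item variances = 1.940 + 2.384 + 0.726 + 0.823 + 0.780 + 0.805 = 7.458
α = (k/(k−1))·(1 − sum of item variances/total variance) = (6/5)·(1 − 7.458/13.906) = 0.556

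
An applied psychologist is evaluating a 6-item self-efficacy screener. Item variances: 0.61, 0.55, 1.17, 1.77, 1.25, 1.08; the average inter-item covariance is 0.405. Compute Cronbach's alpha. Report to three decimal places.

ΣVar(i) = 0.61 + 0.55 + 1.17 + 1.77 + 1.25 + 1.08 = 6.43
Sum of the 15 distinct covariances = 15 × 0.405 = 6.075
σ²_T = ΣVar(i) + 2·Σcov = 6.43 + 2 × 6.075 = 18.580
α = (6/5)·(1 − 6.43/18.580) = 0.785

α = 0.785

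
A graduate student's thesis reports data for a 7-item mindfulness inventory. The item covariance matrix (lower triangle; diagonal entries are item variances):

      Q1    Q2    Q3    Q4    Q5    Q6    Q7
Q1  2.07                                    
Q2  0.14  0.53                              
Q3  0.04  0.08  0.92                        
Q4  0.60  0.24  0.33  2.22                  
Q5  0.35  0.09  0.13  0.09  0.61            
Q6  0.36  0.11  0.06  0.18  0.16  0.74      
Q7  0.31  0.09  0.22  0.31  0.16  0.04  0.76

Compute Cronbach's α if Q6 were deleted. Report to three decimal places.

Remaining items: Q1, Q2, Q3, Q4, Q5, Q7 (k = 6).
ΣVar(i) = 2.07 + 0.53 + 0.92 + 2.22 + 0.61 + 0.76 = 7.11
σ²_T = 7.11 + 2 × 3.18 = 13.47
α (item deleted) = (6/5)·(1 − 7.11/13.47) = 0.567

Cronbach's α = 0.567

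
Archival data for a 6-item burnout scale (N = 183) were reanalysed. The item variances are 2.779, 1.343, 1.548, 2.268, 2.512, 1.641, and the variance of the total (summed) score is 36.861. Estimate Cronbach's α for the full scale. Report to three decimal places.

Σσ²ᵢ = 2.779 + 1.343 + 1.548 + 2.268 + 2.512 + 1.641 = 12.091
α = (k/(k−1))·(1 − Σσ²ᵢ/σ²_total) = (6/5)·(1 − 12.091/36.861) = 0.806

α = 0.806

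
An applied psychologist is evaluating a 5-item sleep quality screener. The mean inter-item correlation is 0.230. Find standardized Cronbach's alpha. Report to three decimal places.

Standardized α = k·r̄ / (1 + (k−1)·r̄) = 5 × 0.230 / (1 + 4 × 0.230)
  = 1.1500 / 1.9200 = 0.599

standardized Cronbach's alpha = 0.599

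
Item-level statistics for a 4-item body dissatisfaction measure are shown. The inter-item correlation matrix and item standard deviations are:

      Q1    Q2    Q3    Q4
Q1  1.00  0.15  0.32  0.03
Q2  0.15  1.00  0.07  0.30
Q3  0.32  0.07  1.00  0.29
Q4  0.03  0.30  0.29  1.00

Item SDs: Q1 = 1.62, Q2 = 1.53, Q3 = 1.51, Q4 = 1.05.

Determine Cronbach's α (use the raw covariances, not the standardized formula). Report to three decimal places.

α = 0.475

Σσ²ᵢ = 1.62² + 1.53² + 1.51² + 1.05² = 8.3479
Covariances σ_ij = r_ij · s_i · s_j:
  σ(Q1,Q2) = 0.15 × 1.62 × 1.53 = 0.3718
  σ(Q1,Q3) = 0.32 × 1.62 × 1.51 = 0.7828
  σ(Q1,Q4) = 0.03 × 1.62 × 1.05 = 0.0510
  σ(Q2,Q3) = 0.07 × 1.53 × 1.51 = 0.1617
  σ(Q2,Q4) = 0.30 × 1.53 × 1.05 = 0.4819
  σ(Q3,Q4) = 0.29 × 1.51 × 1.05 = 0.4598
σ²_T = Σσ²ᵢ + 2·Σσ_ij = 8.3479 + 2 × 2.3090 = 12.9659
α = (4/3)·(1 − 8.3479/12.9659) = 0.475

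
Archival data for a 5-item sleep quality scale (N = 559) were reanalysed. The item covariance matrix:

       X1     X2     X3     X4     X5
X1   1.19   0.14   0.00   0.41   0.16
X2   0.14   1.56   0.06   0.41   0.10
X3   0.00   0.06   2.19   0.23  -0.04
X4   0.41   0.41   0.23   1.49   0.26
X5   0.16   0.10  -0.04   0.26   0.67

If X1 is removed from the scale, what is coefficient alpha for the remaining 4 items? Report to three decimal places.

Remaining items: X2, X3, X4, X5 (k = 4).
Σσᵢ² = 1.56 + 2.19 + 1.49 + 0.67 = 5.91
Var(T) = 5.91 + 2 × 1.02 = 7.95
α (item deleted) = (4/3)·(1 − 5.91/7.95) = 0.342

α = 0.342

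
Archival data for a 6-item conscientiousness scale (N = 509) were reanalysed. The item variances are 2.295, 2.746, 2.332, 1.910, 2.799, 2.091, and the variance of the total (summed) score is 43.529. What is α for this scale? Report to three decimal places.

Σσᵢ² = 2.295 + 2.746 + 2.332 + 1.910 + 2.799 + 2.091 = 14.173
α = (k/(k−1))·(1 − Σσᵢ²/total variance) = (6/5)·(1 − 14.173/43.529) = 0.809

α = 0.809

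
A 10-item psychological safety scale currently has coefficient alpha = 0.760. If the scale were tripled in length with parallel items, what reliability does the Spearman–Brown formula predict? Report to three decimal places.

Length factor m = 3
α' = m·α / (1 + (m−1)·α)
   = 3 × 0.760 / (1 + (3 − 1) × 0.760)
   = 2.2800 / 2.5200 = 0.905

predicted reliability = 0.905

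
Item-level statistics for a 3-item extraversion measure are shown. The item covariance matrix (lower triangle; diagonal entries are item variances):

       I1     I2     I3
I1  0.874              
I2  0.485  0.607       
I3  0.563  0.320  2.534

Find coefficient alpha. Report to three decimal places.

Σσᵢ² = 0.874 + 0.607 + 2.534 = 4.015
Sum of off-diagonal covariances = 1.368
Var(T) = 4.015 + 2 × 1.368 = 6.751
α = (k/(k−1))·(1 − Σσᵢ²/Var(T)) = (3/2)·(1 − 4.015/6.751) = 0.608

α = 0.608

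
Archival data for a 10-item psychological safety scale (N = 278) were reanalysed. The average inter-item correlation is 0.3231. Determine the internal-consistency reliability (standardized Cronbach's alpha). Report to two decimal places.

standardized Cronbach's alpha = 0.83

Standardized α = k·r̄ / (1 + (k−1)·r̄) = 10 × 0.3231 / (1 + 9 × 0.3231)
  = 3.2310 / 3.9079 = 0.83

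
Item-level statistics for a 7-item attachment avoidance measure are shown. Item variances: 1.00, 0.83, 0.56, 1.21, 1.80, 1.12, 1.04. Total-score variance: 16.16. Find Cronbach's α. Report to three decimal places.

Cronbach's α = 0.621

sum of item variances = 1.00 + 0.83 + 0.56 + 1.21 + 1.80 + 1.12 + 1.04 = 7.56
α = (k/(k−1))·(1 − sum of item variances/σ²_total) = (7/6)·(1 − 7.56/16.16) = 0.621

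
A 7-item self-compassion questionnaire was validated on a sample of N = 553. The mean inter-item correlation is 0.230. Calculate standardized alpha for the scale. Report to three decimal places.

Standardized α = k·r̄ / (1 + (k−1)·r̄) = 7 × 0.230 / (1 + 6 × 0.230)
  = 1.6100 / 2.3800 = 0.676

α = 0.676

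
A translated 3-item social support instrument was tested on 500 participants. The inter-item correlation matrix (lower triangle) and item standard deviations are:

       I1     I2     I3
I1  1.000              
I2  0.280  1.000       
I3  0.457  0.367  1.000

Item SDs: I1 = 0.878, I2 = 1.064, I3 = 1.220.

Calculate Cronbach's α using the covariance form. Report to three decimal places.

Cronbach's α = 0.630

Σσ²ᵢ = 0.878² + 1.064² + 1.220² = 3.3914
Covariances σ_ij = r_ij · s_i · s_j:
  σ(I1,I2) = 0.280 × 0.878 × 1.064 = 0.2616
  σ(I1,I3) = 0.457 × 0.878 × 1.220 = 0.4895
  σ(I2,I3) = 0.367 × 1.064 × 1.220 = 0.4764
σ²_T = Σσ²ᵢ + 2·Σσ_ij = 3.3914 + 2 × 1.2275 = 5.8464
α = (3/2)·(1 − 3.3914/5.8464) = 0.630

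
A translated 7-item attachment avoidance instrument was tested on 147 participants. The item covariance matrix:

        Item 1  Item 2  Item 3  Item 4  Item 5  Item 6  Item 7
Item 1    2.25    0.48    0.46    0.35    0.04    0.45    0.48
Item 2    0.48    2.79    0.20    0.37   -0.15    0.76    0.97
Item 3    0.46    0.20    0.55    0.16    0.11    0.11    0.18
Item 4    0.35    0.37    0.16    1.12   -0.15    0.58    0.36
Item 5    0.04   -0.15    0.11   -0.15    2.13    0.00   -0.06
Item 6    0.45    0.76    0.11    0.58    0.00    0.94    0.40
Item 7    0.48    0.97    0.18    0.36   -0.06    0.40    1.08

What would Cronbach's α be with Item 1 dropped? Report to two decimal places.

α = 0.57

Remaining items: Item 2, Item 3, Item 4, Item 5, Item 6, Item 7 (k = 6).
Σσ²ᵢ = 2.79 + 0.55 + 1.12 + 2.13 + 0.94 + 1.08 = 8.61
total variance = 8.61 + 2 × 3.84 = 16.29
α (item deleted) = (6/5)·(1 − 8.61/16.29) = 0.57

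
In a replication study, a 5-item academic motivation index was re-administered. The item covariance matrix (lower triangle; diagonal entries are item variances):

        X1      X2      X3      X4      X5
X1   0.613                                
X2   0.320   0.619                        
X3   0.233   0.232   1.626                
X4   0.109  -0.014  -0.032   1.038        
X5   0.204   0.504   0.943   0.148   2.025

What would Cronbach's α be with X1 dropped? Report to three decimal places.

Cronbach's α = 0.535

Remaining items: X2, X3, X4, X5 (k = 4).
ΣVar(i) = 0.619 + 1.626 + 1.038 + 2.025 = 5.308
σ²_total = 5.308 + 2 × 1.781 = 8.870
α (item deleted) = (4/3)·(1 − 5.308/8.870) = 0.535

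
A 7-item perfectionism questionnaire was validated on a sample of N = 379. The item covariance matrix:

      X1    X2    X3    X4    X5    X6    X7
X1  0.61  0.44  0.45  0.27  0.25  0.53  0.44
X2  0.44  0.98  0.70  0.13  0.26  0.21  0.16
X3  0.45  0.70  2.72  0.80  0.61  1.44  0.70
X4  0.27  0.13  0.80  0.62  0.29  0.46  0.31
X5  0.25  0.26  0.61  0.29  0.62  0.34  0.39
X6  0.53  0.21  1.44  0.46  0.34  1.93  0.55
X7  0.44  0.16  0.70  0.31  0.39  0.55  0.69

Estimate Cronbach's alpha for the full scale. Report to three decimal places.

Cronbach's alpha = 0.822

Σσᵢ² = 0.61 + 0.98 + 2.72 + 0.62 + 0.62 + 1.93 + 0.69 = 8.17
Σ_{i<j} σ_ij = 9.73
σ²_T = 8.17 + 2 × 9.73 = 27.63
α = (k/(k−1))·(1 − Σσᵢ²/σ²_T) = (7/6)·(1 − 8.17/27.63) = 0.822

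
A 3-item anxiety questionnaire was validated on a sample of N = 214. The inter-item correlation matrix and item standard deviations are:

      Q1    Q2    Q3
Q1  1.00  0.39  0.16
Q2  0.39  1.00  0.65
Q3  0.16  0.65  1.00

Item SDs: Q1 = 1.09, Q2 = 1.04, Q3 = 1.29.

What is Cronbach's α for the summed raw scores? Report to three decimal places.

Σσ²ᵢ = 1.09² + 1.04² + 1.29² = 3.9338
Covariances σ_ij = r_ij · s_i · s_j:
  σ(Q1,Q2) = 0.39 × 1.09 × 1.04 = 0.4421
  σ(Q1,Q3) = 0.16 × 1.09 × 1.29 = 0.2250
  σ(Q2,Q3) = 0.65 × 1.04 × 1.29 = 0.8720
σ²_T = Σσ²ᵢ + 2·Σσ_ij = 3.9338 + 2 × 1.5391 = 7.0120
α = (3/2)·(1 − 3.9338/7.0120) = 0.658

Cronbach's α = 0.658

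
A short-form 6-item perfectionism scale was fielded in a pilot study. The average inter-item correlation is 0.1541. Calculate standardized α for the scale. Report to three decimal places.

Standardized α = k·r̄ / (1 + (k−1)·r̄) = 6 × 0.1541 / (1 + 5 × 0.1541)
  = 0.9246 / 1.7705 = 0.522

standardized α = 0.522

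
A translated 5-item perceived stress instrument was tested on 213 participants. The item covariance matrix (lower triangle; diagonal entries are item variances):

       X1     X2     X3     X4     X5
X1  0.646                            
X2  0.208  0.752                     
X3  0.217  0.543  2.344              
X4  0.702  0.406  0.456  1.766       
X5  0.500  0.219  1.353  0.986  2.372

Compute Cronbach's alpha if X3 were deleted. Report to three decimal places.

Cronbach's alpha = 0.696

Remaining items: X1, X2, X4, X5 (k = 4).
Σσᵢ² = 0.646 + 0.752 + 1.766 + 2.372 = 5.536
Var(T) = 5.536 + 2 × 3.021 = 11.578
α (item deleted) = (4/3)·(1 − 5.536/11.578) = 0.696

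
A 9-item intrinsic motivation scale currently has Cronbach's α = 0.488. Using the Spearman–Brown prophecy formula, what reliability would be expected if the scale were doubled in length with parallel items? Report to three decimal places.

Length factor m = 2
α' = m·α / (1 + (m−1)·α)
   = 2 × 0.488 / (1 + (2 − 1) × 0.488)
   = 0.9760 / 1.4880 = 0.656

predicted reliability = 0.656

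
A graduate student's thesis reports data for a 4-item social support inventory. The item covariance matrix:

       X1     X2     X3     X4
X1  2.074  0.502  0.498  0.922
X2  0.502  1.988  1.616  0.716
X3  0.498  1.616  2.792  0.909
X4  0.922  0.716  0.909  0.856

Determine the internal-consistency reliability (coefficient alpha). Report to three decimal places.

coefficient alpha = 0.763

Σσᵢ² = 2.074 + 1.988 + 2.792 + 0.856 = 7.710
Σ_{i<j} σ_ij = 5.163
total variance = 7.710 + 2 × 5.163 = 18.036
α = (k/(k−1))·(1 − Σσᵢ²/total variance) = (4/3)·(1 − 7.710/18.036) = 0.763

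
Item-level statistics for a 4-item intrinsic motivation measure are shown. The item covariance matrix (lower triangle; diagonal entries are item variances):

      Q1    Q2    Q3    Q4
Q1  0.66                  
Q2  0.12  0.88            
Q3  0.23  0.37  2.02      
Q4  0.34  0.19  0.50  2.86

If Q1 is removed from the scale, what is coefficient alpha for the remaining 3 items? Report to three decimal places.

Remaining items: Q2, Q3, Q4 (k = 3).
Σσ²ᵢ = 0.88 + 2.02 + 2.86 = 5.76
σ²_total = 5.76 + 2 × 1.06 = 7.88
α (item deleted) = (3/2)·(1 − 5.76/7.88) = 0.404

α = 0.404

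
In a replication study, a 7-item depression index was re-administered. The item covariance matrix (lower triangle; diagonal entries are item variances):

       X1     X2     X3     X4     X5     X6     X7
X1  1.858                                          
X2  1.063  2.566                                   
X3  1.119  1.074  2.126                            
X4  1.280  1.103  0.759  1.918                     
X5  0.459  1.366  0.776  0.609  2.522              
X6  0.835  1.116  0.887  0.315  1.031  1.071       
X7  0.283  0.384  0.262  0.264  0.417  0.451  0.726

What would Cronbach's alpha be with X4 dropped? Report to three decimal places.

α = 0.815

Remaining items: X1, X2, X3, X5, X6, X7 (k = 6).
ΣVar(i) = 1.858 + 2.566 + 2.126 + 2.522 + 1.071 + 0.726 = 10.869
σ²_T = 10.869 + 2 × 11.523 = 33.915
α (item deleted) = (6/5)·(1 − 10.869/33.915) = 0.815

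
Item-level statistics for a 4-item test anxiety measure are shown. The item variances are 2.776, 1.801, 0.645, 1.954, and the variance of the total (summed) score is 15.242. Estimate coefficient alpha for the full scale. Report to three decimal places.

coefficient alpha = 0.706

Σσᵢ² = 2.776 + 1.801 + 0.645 + 1.954 = 7.176
α = (k/(k−1))·(1 − Σσᵢ²/Var(T)) = (4/3)·(1 − 7.176/15.242) = 0.706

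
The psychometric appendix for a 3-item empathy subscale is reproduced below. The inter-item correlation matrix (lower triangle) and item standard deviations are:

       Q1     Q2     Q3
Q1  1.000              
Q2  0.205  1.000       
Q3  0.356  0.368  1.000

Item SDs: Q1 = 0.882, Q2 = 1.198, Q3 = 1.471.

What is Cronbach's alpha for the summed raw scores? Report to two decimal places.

α = 0.57

Σσ²ᵢ = 0.882² + 1.198² + 1.471² = 4.3770
Covariances σ_ij = r_ij · s_i · s_j:
  σ(Q1,Q2) = 0.205 × 0.882 × 1.198 = 0.2166
  σ(Q1,Q3) = 0.356 × 0.882 × 1.471 = 0.4619
  σ(Q2,Q3) = 0.368 × 1.198 × 1.471 = 0.6485
σ²_T = Σσ²ᵢ + 2·Σσ_ij = 4.3770 + 2 × 1.3270 = 7.0310
α = (3/2)·(1 − 4.3770/7.0310) = 0.57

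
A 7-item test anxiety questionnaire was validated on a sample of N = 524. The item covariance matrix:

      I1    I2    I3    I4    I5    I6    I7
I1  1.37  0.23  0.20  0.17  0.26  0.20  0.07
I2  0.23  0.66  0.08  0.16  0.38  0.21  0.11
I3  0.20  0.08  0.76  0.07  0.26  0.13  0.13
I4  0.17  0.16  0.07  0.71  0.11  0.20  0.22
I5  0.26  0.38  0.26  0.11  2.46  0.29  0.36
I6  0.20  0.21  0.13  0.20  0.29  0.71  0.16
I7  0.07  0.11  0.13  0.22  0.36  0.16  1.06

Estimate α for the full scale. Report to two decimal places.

sum of item variances = 1.37 + 0.66 + 0.76 + 0.71 + 2.46 + 0.71 + 1.06 = 7.73
Sum of off-diagonal covariances = 4.00
Var(T) = 7.73 + 2 × 4.00 = 15.73
α = (k/(k−1))·(1 − sum of item variances/Var(T)) = (7/6)·(1 − 7.73/15.73) = 0.59

α = 0.59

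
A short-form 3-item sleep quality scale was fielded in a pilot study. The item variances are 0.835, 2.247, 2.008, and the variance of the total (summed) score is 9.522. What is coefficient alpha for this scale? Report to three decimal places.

ΣVar(i) = 0.835 + 2.247 + 2.008 = 5.090
α = (k/(k−1))·(1 − ΣVar(i)/σ²_total) = (3/2)·(1 − 5.090/9.522) = 0.698

coefficient alpha = 0.698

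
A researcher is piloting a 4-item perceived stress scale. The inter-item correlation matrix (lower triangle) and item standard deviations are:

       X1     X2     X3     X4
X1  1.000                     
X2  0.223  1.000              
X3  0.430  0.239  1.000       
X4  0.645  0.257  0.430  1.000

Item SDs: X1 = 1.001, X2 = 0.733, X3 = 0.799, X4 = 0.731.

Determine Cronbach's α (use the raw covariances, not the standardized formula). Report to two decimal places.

α = 0.70

Σσ²ᵢ = 1.001² + 0.733² + 0.799² + 0.731² = 2.7121
Covariances σ_ij = r_ij · s_i · s_j:
  σ(X1,X2) = 0.223 × 1.001 × 0.733 = 0.1636
  σ(X1,X3) = 0.430 × 1.001 × 0.799 = 0.3439
  σ(X1,X4) = 0.645 × 1.001 × 0.731 = 0.4720
  σ(X2,X3) = 0.239 × 0.733 × 0.799 = 0.1400
  σ(X2,X4) = 0.257 × 0.733 × 0.731 = 0.1377
  σ(X3,X4) = 0.430 × 0.799 × 0.731 = 0.2511
σ²_T = Σσ²ᵢ + 2·Σσ_ij = 2.7121 + 2 × 1.5083 = 5.7287
α = (4/3)·(1 − 2.7121/5.7287) = 0.70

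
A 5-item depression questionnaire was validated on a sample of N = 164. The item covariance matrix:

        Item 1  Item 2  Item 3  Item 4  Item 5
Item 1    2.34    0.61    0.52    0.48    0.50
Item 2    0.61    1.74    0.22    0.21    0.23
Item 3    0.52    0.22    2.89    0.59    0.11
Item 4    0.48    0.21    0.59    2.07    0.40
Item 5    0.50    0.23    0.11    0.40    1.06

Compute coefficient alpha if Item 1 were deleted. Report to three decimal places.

Remaining items: Item 2, Item 3, Item 4, Item 5 (k = 4).
ΣVar(i) = 1.74 + 2.89 + 2.07 + 1.06 = 7.76
total variance = 7.76 + 2 × 1.76 = 11.28
α (item deleted) = (4/3)·(1 − 7.76/11.28) = 0.416

coefficient alpha = 0.416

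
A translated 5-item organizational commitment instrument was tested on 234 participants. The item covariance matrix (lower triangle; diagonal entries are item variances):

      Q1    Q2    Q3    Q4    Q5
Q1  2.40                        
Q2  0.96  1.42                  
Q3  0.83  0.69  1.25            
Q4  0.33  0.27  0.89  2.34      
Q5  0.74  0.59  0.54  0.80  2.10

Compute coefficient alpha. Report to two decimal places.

α = 0.73

Σσ²ᵢ = 2.40 + 1.42 + 1.25 + 2.34 + 2.10 = 9.51
Σ_{i<j} σ_ij = 6.64
Var(T) = 9.51 + 2 × 6.64 = 22.79
α = (k/(k−1))·(1 − Σσ²ᵢ/Var(T)) = (5/4)·(1 − 9.51/22.79) = 0.73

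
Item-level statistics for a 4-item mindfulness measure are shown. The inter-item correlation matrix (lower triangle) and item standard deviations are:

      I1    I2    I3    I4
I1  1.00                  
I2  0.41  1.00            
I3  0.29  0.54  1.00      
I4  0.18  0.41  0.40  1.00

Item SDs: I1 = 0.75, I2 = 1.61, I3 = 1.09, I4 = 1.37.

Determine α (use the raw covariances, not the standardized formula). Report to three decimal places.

α = 0.693

Σσ²ᵢ = 0.75² + 1.61² + 1.09² + 1.37² = 6.2196
Covariances σ_ij = r_ij · s_i · s_j:
  σ(I1,I2) = 0.41 × 0.75 × 1.61 = 0.4951
  σ(I1,I3) = 0.29 × 0.75 × 1.09 = 0.2371
  σ(I1,I4) = 0.18 × 0.75 × 1.37 = 0.1850
  σ(I2,I3) = 0.54 × 1.61 × 1.09 = 0.9476
  σ(I2,I4) = 0.41 × 1.61 × 1.37 = 0.9043
  σ(I3,I4) = 0.40 × 1.09 × 1.37 = 0.5973
σ²_T = Σσ²ᵢ + 2·Σσ_ij = 6.2196 + 2 × 3.3664 = 12.9524
α = (4/3)·(1 − 6.2196/12.9524) = 0.693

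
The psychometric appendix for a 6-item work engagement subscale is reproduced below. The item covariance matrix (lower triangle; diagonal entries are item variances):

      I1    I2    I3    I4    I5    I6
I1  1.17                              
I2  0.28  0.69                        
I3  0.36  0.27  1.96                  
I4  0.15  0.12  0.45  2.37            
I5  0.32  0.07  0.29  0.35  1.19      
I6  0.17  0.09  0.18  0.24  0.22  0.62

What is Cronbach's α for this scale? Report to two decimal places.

Σσᵢ² = 1.17 + 0.69 + 1.96 + 2.37 + 1.19 + 0.62 = 8.00
Sum of off-diagonal covariances = 3.56
Var(T) = 8.00 + 2 × 3.56 = 15.12
α = (k/(k−1))·(1 − Σσᵢ²/Var(T)) = (6/5)·(1 − 8.00/15.12) = 0.57

α = 0.57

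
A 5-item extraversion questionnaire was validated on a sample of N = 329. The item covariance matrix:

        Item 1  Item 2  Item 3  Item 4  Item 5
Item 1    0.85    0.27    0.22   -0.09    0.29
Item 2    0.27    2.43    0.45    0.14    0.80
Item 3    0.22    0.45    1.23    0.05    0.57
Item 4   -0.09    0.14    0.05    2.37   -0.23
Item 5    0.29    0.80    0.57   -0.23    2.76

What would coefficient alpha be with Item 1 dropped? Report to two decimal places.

coefficient alpha = 0.38

Remaining items: Item 2, Item 3, Item 4, Item 5 (k = 4).
Σσᵢ² = 2.43 + 1.23 + 2.37 + 2.76 = 8.79
total variance = 8.79 + 2 × 1.78 = 12.35
α (item deleted) = (4/3)·(1 − 8.79/12.35) = 0.38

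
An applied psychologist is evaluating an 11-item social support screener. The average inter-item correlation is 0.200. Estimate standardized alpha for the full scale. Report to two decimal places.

Standardized α = k·r̄ / (1 + (k−1)·r̄) = 11 × 0.200 / (1 + 10 × 0.200)
  = 2.2000 / 3.0000 = 0.73

standardized alpha = 0.73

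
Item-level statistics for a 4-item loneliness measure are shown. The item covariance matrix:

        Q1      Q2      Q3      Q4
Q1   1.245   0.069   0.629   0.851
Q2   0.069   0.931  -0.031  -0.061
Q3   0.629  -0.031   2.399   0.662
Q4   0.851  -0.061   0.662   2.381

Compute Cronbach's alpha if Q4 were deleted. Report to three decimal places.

Cronbach's alpha = 0.339

Remaining items: Q1, Q2, Q3 (k = 3).
sum of item variances = 1.245 + 0.931 + 2.399 = 4.575
σ²_T = 4.575 + 2 × 0.667 = 5.909
α (item deleted) = (3/2)·(1 − 4.575/5.909) = 0.339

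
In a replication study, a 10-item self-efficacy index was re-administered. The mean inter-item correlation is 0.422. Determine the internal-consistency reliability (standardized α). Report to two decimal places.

Standardized α = k·r̄ / (1 + (k−1)·r̄) = 10 × 0.422 / (1 + 9 × 0.422)
  = 4.2200 / 4.7980 = 0.88

α = 0.88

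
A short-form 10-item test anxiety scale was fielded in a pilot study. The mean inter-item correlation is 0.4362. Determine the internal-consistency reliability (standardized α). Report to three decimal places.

standardized α = 0.886

Standardized α = k·r̄ / (1 + (k−1)·r̄) = 10 × 0.4362 / (1 + 9 × 0.4362)
  = 4.3620 / 4.9258 = 0.886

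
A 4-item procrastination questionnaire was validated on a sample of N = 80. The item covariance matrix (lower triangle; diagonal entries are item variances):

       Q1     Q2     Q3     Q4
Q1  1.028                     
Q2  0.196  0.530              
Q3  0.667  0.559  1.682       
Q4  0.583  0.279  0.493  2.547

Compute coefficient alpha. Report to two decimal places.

ΣVar(i) = 1.028 + 0.530 + 1.682 + 2.547 = 5.787
Sum of off-diagonal covariances = 2.777
σ²_total = 5.787 + 2 × 2.777 = 11.341
α = (k/(k−1))·(1 − ΣVar(i)/σ²_total) = (4/3)·(1 − 5.787/11.341) = 0.65

coefficient alpha = 0.65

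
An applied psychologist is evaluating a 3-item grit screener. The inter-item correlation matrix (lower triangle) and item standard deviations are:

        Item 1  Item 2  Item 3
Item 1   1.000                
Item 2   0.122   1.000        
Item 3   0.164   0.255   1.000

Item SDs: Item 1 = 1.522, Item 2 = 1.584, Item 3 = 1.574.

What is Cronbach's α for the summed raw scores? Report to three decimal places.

Σσ²ᵢ = 1.522² + 1.584² + 1.574² = 7.3030
Covariances σ_ij = r_ij · s_i · s_j:
  σ(Item 1,Item 2) = 0.122 × 1.522 × 1.584 = 0.2941
  σ(Item 1,Item 3) = 0.164 × 1.522 × 1.574 = 0.3929
  σ(Item 2,Item 3) = 0.255 × 1.584 × 1.574 = 0.6358
σ²_T = Σσ²ᵢ + 2·Σσ_ij = 7.3030 + 2 × 1.3228 = 9.9486
α = (3/2)·(1 − 7.3030/9.9486) = 0.399

α = 0.399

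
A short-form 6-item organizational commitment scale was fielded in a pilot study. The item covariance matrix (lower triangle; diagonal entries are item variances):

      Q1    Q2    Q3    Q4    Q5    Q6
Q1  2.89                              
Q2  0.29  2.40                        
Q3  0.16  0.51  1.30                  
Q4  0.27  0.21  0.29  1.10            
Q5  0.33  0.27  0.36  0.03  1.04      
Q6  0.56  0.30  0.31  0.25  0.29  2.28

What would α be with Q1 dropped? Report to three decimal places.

Remaining items: Q2, Q3, Q4, Q5, Q6 (k = 5).
Σσ²ᵢ = 2.40 + 1.30 + 1.10 + 1.04 + 2.28 = 8.12
Var(T) = 8.12 + 2 × 2.82 = 13.76
α (item deleted) = (5/4)·(1 − 8.12/13.76) = 0.512

α = 0.512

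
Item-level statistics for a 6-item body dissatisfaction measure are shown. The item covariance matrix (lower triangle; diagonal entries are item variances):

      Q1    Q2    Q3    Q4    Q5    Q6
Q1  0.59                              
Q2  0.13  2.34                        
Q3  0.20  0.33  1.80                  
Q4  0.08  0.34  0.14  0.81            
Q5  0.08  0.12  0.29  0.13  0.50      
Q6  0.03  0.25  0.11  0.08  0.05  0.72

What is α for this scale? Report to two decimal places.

α = 0.49

ΣVar(i) = 0.59 + 2.34 + 1.80 + 0.81 + 0.50 + 0.72 = 6.76
Sum of the distinct covariances = 2.36
total variance = 6.76 + 2 × 2.36 = 11.48
α = (k/(k−1))·(1 − ΣVar(i)/total variance) = (6/5)·(1 − 6.76/11.48) = 0.49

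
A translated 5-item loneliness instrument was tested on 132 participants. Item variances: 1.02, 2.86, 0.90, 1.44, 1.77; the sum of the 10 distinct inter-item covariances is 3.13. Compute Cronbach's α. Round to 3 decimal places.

α = 0.549

sum of item variances = 1.02 + 2.86 + 0.90 + 1.44 + 1.77 = 7.99
Sum of distinct covariances = 3.13
Var(T) = sum of item variances + 2·Σcov = 7.99 + 2 × 3.13 = 14.25
α = (5/4)·(1 − 7.99/14.25) = 0.549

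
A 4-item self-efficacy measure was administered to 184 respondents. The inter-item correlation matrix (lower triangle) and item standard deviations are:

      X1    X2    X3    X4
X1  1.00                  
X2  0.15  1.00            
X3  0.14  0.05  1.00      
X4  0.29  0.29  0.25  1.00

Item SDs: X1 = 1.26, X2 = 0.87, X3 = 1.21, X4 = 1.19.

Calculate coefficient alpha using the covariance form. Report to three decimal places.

Σσ²ᵢ = 1.26² + 0.87² + 1.21² + 1.19² = 5.2247
Covariances σ_ij = r_ij · s_i · s_j:
  σ(X1,X2) = 0.15 × 1.26 × 0.87 = 0.1644
  σ(X1,X3) = 0.14 × 1.26 × 1.21 = 0.2134
  σ(X1,X4) = 0.29 × 1.26 × 1.19 = 0.4348
  σ(X2,X3) = 0.05 × 0.87 × 1.21 = 0.0526
  σ(X2,X4) = 0.29 × 0.87 × 1.19 = 0.3002
  σ(X3,X4) = 0.25 × 1.21 × 1.19 = 0.3600
σ²_T = Σσ²ᵢ + 2·Σσ_ij = 5.2247 + 2 × 1.5254 = 8.2755
α = (4/3)·(1 − 5.2247/8.2755) = 0.492

coefficient alpha = 0.492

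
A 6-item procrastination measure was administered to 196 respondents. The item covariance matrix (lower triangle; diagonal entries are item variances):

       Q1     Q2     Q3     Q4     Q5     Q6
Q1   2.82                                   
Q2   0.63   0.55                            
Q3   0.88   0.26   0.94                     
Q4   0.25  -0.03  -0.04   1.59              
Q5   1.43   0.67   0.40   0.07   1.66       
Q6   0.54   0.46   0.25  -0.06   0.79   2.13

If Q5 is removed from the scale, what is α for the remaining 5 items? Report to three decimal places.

Remaining items: Q1, Q2, Q3, Q4, Q6 (k = 5).
Σσ²ᵢ = 2.82 + 0.55 + 0.94 + 1.59 + 2.13 = 8.03
σ²_T = 8.03 + 2 × 3.14 = 14.31
α (item deleted) = (5/4)·(1 − 8.03/14.31) = 0.549

α = 0.549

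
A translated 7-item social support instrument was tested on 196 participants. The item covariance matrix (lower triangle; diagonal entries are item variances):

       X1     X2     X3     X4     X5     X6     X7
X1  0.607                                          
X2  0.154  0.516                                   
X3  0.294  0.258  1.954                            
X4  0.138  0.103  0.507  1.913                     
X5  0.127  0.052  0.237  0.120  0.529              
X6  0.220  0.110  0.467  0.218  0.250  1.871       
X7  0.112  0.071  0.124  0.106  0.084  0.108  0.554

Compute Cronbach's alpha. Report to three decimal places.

Σσ²ᵢ = 0.607 + 0.516 + 1.954 + 1.913 + 0.529 + 1.871 + 0.554 = 7.944
Sum of off-diagonal covariances = 3.860
σ²_total = 7.944 + 2 × 3.860 = 15.664
α = (k/(k−1))·(1 − Σσ²ᵢ/σ²_total) = (7/6)·(1 − 7.944/15.664) = 0.575

Cronbach's alpha = 0.575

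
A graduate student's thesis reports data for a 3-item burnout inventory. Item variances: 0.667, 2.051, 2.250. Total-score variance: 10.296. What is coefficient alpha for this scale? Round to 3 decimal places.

α = 0.776

Σσᵢ² = 0.667 + 2.051 + 2.250 = 4.968
α = (k/(k−1))·(1 − Σσᵢ²/σ²_total) = (3/2)·(1 − 4.968/10.296) = 0.776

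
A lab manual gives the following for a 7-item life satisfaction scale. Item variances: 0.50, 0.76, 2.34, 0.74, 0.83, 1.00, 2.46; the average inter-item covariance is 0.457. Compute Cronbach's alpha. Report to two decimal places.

sum of item variances = 0.50 + 0.76 + 2.34 + 0.74 + 0.83 + 1.00 + 2.46 = 8.63
Sum of the 21 distinct covariances = 21 × 0.457 = 9.597
Var(T) = sum of item variances + 2·Σcov = 8.63 + 2 × 9.597 = 27.824
α = (7/6)·(1 − 8.63/27.824) = 0.80

α = 0.80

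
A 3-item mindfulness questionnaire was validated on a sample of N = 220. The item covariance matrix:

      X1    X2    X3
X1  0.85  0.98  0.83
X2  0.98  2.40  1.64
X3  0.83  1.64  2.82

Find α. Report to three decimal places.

α = 0.798

ΣVar(i) = 0.85 + 2.40 + 2.82 = 6.07
Sum of off-diagonal covariances = 3.45
total variance = 6.07 + 2 × 3.45 = 12.97
α = (k/(k−1))·(1 − ΣVar(i)/total variance) = (3/2)·(1 − 6.07/12.97) = 0.798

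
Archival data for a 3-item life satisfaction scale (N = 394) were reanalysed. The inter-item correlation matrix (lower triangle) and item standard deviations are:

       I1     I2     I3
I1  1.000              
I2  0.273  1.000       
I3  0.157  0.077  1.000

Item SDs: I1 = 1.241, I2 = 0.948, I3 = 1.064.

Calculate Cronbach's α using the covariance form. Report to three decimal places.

Σσ²ᵢ = 1.241² + 0.948² + 1.064² = 3.5709
Covariances σ_ij = r_ij · s_i · s_j:
  σ(I1,I2) = 0.273 × 1.241 × 0.948 = 0.3212
  σ(I1,I3) = 0.157 × 1.241 × 1.064 = 0.2073
  σ(I2,I3) = 0.077 × 0.948 × 1.064 = 0.0777
σ²_T = Σσ²ᵢ + 2·Σσ_ij = 3.5709 + 2 × 0.6062 = 4.7833
α = (3/2)·(1 − 3.5709/4.7833) = 0.380

Cronbach's α = 0.380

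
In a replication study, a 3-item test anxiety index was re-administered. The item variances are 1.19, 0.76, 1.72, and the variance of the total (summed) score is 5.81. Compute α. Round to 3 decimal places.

sum of item variances = 1.19 + 0.76 + 1.72 = 3.67
α = (k/(k−1))·(1 − sum of item variances/σ²_T) = (3/2)·(1 − 3.67/5.81) = 0.552

α = 0.552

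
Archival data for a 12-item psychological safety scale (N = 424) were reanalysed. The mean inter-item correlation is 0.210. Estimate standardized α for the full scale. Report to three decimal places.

Standardized α = k·r̄ / (1 + (k−1)·r̄) = 12 × 0.210 / (1 + 11 × 0.210)
  = 2.5200 / 3.3100 = 0.761

α = 0.761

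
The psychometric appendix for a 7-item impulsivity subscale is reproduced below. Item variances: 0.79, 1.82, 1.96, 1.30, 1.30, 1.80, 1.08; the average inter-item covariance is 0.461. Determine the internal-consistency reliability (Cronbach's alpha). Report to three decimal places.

Cronbach's alpha = 0.768

sum of item variances = 0.79 + 1.82 + 1.96 + 1.30 + 1.30 + 1.80 + 1.08 = 10.05
Sum of the 21 distinct covariances = 21 × 0.461 = 9.681
σ²_T = sum of item variances + 2·Σcov = 10.05 + 2 × 9.681 = 29.412
α = (7/6)·(1 − 10.05/29.412) = 0.768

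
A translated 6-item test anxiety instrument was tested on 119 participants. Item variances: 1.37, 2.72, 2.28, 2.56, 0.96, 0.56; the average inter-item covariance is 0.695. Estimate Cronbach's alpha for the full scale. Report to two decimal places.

α = 0.80

Σσᵢ² = 1.37 + 2.72 + 2.28 + 2.56 + 0.96 + 0.56 = 10.45
Sum of the 15 distinct covariances = 15 × 0.695 = 10.425
total variance = Σσᵢ² + 2·Σcov = 10.45 + 2 × 10.425 = 31.300
α = (6/5)·(1 − 10.45/31.300) = 0.80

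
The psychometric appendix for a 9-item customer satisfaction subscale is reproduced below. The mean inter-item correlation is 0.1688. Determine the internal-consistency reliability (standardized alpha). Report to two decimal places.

Standardized α = k·r̄ / (1 + (k−1)·r̄) = 9 × 0.1688 / (1 + 8 × 0.1688)
  = 1.5192 / 2.3504 = 0.65

standardized alpha = 0.65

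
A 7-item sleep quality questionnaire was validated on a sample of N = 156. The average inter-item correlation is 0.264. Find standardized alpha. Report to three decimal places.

standardized alpha = 0.715

Standardized α = k·r̄ / (1 + (k−1)·r̄) = 7 × 0.264 / (1 + 6 × 0.264)
  = 1.8480 / 2.5840 = 0.715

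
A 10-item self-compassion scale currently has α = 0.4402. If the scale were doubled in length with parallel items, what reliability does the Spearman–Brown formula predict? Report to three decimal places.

predicted reliability = 0.611

Length factor m = 2
α' = m·α / (1 + (m−1)·α)
   = 2 × 0.4402 / (1 + (2 − 1) × 0.4402)
   = 0.8804 / 1.4402 = 0.611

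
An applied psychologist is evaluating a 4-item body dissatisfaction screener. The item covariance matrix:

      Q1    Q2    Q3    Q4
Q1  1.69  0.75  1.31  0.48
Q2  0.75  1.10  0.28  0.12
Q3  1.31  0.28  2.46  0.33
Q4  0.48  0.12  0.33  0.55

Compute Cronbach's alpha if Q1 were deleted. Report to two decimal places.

Remaining items: Q2, Q3, Q4 (k = 3).
ΣVar(i) = 1.10 + 2.46 + 0.55 = 4.11
total variance = 4.11 + 2 × 0.73 = 5.57
α (item deleted) = (3/2)·(1 − 4.11/5.57) = 0.39

α = 0.39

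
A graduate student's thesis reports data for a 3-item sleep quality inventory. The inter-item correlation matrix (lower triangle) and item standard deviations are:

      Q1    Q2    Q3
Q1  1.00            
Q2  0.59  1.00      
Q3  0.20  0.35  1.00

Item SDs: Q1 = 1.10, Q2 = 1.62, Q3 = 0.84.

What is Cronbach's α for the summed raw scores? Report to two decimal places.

Σσ²ᵢ = 1.10² + 1.62² + 0.84² = 4.5400
Covariances σ_ij = r_ij · s_i · s_j:
  σ(Q1,Q2) = 0.59 × 1.10 × 1.62 = 1.0514
  σ(Q1,Q3) = 0.20 × 1.10 × 0.84 = 0.1848
  σ(Q2,Q3) = 0.35 × 1.62 × 0.84 = 0.4763
σ²_T = Σσ²ᵢ + 2·Σσ_ij = 4.5400 + 2 × 1.7125 = 7.9650
α = (3/2)·(1 − 4.5400/7.9650) = 0.65

Cronbach's α = 0.65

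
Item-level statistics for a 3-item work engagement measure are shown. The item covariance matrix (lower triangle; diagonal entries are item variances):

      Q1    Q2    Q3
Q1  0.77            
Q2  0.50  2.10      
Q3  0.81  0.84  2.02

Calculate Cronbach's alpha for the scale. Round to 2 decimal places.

α = 0.70

ΣVar(i) = 0.77 + 2.10 + 2.02 = 4.89
Sum of off-diagonal covariances = 2.15
σ²_T = 4.89 + 2 × 2.15 = 9.19
α = (k/(k−1))·(1 − ΣVar(i)/σ²_T) = (3/2)·(1 − 4.89/9.19) = 0.70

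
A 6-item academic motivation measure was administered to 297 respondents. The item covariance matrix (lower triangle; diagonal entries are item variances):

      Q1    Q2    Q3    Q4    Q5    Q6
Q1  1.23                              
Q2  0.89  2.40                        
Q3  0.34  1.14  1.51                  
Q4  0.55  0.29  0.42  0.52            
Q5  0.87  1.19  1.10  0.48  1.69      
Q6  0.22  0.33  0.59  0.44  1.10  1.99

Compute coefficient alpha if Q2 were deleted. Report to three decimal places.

α = 0.797

Remaining items: Q1, Q3, Q4, Q5, Q6 (k = 5).
Σσ²ᵢ = 1.23 + 1.51 + 0.52 + 1.69 + 1.99 = 6.94
total variance = 6.94 + 2 × 6.11 = 19.16
α (item deleted) = (5/4)·(1 − 6.94/19.16) = 0.797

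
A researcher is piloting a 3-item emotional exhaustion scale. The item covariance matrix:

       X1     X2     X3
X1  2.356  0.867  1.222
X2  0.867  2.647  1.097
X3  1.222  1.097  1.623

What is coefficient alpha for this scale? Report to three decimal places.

α = 0.735

Σσ²ᵢ = 2.356 + 2.647 + 1.623 = 6.626
Sum of the distinct covariances = 3.186
total variance = 6.626 + 2 × 3.186 = 12.998
α = (k/(k−1))·(1 − Σσ²ᵢ/total variance) = (3/2)·(1 − 6.626/12.998) = 0.735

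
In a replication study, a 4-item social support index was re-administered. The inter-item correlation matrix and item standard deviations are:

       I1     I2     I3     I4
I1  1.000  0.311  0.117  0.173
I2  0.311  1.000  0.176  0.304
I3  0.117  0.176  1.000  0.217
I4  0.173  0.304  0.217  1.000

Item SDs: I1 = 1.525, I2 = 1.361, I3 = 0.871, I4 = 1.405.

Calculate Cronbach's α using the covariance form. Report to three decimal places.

Σσ²ᵢ = 1.525² + 1.361² + 0.871² + 1.405² = 6.9106
Covariances σ_ij = r_ij · s_i · s_j:
  σ(I1,I2) = 0.311 × 1.525 × 1.361 = 0.6455
  σ(I1,I3) = 0.117 × 1.525 × 0.871 = 0.1554
  σ(I1,I4) = 0.173 × 1.525 × 1.405 = 0.3707
  σ(I2,I3) = 0.176 × 1.361 × 0.871 = 0.2086
  σ(I2,I4) = 0.304 × 1.361 × 1.405 = 0.5813
  σ(I3,I4) = 0.217 × 0.871 × 1.405 = 0.2656
σ²_T = Σσ²ᵢ + 2·Σσ_ij = 6.9106 + 2 × 2.2271 = 11.3648
α = (4/3)·(1 − 6.9106/11.3648) = 0.523

Cronbach's α = 0.523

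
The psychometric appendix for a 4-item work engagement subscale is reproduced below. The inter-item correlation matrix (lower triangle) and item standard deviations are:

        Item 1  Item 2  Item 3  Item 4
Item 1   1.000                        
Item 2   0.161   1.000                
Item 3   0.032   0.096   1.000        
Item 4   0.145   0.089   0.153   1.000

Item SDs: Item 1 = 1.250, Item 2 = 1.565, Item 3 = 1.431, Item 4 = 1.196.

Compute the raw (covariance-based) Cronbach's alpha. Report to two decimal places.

Σσ²ᵢ = 1.250² + 1.565² + 1.431² + 1.196² = 7.4899
Covariances σ_ij = r_ij · s_i · s_j:
  σ(Item 1,Item 2) = 0.161 × 1.250 × 1.565 = 0.3150
  σ(Item 1,Item 3) = 0.032 × 1.250 × 1.431 = 0.0572
  σ(Item 1,Item 4) = 0.145 × 1.250 × 1.196 = 0.2168
  σ(Item 2,Item 3) = 0.096 × 1.565 × 1.431 = 0.2150
  σ(Item 2,Item 4) = 0.089 × 1.565 × 1.196 = 0.1666
  σ(Item 3,Item 4) = 0.153 × 1.431 × 1.196 = 0.2619
σ²_T = Σσ²ᵢ + 2·Σσ_ij = 7.4899 + 2 × 1.2325 = 9.9549
α = (4/3)·(1 − 7.4899/9.9549) = 0.33

α = 0.33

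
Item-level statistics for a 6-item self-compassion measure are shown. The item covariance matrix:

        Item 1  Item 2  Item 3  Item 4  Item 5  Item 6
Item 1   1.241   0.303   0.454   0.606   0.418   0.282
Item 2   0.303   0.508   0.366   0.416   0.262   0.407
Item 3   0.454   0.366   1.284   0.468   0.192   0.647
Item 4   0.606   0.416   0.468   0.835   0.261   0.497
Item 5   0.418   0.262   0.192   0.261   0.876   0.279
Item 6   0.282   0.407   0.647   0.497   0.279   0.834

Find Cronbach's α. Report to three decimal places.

Cronbach's α = 0.813

Σσ²ᵢ = 1.241 + 0.508 + 1.284 + 0.835 + 0.876 + 0.834 = 5.578
Sum of the distinct covariances = 5.858
σ²_T = 5.578 + 2 × 5.858 = 17.294
α = (k/(k−1))·(1 − Σσ²ᵢ/σ²_T) = (6/5)·(1 − 5.578/17.294) = 0.813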